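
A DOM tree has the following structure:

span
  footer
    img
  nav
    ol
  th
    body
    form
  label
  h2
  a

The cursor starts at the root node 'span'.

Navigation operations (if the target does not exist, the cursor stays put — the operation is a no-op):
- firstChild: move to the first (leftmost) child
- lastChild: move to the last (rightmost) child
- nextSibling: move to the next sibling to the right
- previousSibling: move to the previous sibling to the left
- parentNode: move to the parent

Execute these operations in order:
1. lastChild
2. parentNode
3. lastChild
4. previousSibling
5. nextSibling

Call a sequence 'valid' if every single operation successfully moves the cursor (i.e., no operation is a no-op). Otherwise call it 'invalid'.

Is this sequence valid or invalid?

Answer: valid

Derivation:
After 1 (lastChild): a
After 2 (parentNode): span
After 3 (lastChild): a
After 4 (previousSibling): h2
After 5 (nextSibling): a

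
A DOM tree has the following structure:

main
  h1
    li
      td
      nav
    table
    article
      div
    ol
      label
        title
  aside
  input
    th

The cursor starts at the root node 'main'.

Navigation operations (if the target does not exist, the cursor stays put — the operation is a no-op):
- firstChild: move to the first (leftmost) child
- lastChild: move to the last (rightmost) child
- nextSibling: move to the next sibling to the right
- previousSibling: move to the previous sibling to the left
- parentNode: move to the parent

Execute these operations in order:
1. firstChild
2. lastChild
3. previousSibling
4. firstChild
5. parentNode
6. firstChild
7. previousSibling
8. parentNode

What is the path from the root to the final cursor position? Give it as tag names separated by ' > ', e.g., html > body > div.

Answer: main > h1 > article

Derivation:
After 1 (firstChild): h1
After 2 (lastChild): ol
After 3 (previousSibling): article
After 4 (firstChild): div
After 5 (parentNode): article
After 6 (firstChild): div
After 7 (previousSibling): div (no-op, stayed)
After 8 (parentNode): article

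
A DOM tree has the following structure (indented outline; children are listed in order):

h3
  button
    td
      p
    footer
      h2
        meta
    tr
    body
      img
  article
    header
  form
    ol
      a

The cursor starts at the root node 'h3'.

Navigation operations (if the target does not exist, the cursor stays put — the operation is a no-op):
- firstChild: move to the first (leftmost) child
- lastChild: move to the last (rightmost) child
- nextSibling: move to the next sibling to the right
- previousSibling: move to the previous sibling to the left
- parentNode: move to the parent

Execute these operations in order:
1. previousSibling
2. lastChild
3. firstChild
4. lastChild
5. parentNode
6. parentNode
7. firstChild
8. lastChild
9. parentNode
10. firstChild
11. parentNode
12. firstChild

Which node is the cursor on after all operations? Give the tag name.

Answer: a

Derivation:
After 1 (previousSibling): h3 (no-op, stayed)
After 2 (lastChild): form
After 3 (firstChild): ol
After 4 (lastChild): a
After 5 (parentNode): ol
After 6 (parentNode): form
After 7 (firstChild): ol
After 8 (lastChild): a
After 9 (parentNode): ol
After 10 (firstChild): a
After 11 (parentNode): ol
After 12 (firstChild): a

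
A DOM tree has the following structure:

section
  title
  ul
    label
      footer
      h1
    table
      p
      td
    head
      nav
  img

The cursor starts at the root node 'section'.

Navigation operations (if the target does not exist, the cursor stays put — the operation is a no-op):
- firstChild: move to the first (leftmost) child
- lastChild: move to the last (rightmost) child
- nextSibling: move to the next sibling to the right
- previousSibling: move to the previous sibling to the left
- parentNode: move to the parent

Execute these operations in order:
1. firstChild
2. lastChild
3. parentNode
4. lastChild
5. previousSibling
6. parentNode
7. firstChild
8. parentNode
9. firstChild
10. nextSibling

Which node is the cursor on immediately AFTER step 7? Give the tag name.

Answer: title

Derivation:
After 1 (firstChild): title
After 2 (lastChild): title (no-op, stayed)
After 3 (parentNode): section
After 4 (lastChild): img
After 5 (previousSibling): ul
After 6 (parentNode): section
After 7 (firstChild): title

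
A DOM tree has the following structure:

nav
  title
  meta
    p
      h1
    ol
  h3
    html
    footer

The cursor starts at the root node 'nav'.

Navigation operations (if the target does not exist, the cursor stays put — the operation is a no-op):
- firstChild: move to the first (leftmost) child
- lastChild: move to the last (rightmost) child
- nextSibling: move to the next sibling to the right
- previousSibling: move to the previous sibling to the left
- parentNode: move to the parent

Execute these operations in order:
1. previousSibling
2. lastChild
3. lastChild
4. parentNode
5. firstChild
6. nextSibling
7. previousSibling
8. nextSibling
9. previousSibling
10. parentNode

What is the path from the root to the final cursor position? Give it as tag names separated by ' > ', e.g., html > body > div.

After 1 (previousSibling): nav (no-op, stayed)
After 2 (lastChild): h3
After 3 (lastChild): footer
After 4 (parentNode): h3
After 5 (firstChild): html
After 6 (nextSibling): footer
After 7 (previousSibling): html
After 8 (nextSibling): footer
After 9 (previousSibling): html
After 10 (parentNode): h3

Answer: nav > h3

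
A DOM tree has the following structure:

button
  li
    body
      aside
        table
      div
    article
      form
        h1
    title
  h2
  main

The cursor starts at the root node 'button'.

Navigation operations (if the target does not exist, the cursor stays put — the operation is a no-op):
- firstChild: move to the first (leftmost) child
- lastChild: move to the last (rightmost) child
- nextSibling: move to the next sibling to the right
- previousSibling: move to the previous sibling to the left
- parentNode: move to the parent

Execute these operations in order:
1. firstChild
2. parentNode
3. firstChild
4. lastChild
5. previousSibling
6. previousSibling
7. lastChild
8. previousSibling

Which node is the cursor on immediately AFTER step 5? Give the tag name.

Answer: article

Derivation:
After 1 (firstChild): li
After 2 (parentNode): button
After 3 (firstChild): li
After 4 (lastChild): title
After 5 (previousSibling): article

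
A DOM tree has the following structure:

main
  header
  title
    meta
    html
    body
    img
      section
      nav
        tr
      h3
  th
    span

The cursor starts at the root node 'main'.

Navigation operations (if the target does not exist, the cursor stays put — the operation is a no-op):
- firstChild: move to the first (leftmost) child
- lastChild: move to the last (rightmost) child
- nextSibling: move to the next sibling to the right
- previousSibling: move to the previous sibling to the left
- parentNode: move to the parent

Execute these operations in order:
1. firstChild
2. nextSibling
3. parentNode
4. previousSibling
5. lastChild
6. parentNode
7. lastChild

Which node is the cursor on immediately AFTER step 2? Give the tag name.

After 1 (firstChild): header
After 2 (nextSibling): title

Answer: title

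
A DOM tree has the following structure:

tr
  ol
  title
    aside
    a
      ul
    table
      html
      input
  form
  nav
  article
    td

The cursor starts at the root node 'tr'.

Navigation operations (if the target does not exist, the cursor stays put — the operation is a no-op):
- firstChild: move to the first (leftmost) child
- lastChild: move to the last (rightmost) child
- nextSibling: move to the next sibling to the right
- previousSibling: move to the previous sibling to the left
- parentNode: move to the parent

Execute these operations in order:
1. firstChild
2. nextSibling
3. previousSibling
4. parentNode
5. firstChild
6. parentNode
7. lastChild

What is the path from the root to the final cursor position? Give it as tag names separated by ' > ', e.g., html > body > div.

Answer: tr > article

Derivation:
After 1 (firstChild): ol
After 2 (nextSibling): title
After 3 (previousSibling): ol
After 4 (parentNode): tr
After 5 (firstChild): ol
After 6 (parentNode): tr
After 7 (lastChild): article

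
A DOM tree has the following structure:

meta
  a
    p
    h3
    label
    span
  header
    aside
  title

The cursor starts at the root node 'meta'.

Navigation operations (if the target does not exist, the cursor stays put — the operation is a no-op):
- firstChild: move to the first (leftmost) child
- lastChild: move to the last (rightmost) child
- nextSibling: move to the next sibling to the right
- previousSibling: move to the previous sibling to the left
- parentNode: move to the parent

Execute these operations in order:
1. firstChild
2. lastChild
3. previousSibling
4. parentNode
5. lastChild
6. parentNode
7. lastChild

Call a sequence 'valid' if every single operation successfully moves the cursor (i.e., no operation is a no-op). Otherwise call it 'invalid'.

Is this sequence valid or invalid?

After 1 (firstChild): a
After 2 (lastChild): span
After 3 (previousSibling): label
After 4 (parentNode): a
After 5 (lastChild): span
After 6 (parentNode): a
After 7 (lastChild): span

Answer: valid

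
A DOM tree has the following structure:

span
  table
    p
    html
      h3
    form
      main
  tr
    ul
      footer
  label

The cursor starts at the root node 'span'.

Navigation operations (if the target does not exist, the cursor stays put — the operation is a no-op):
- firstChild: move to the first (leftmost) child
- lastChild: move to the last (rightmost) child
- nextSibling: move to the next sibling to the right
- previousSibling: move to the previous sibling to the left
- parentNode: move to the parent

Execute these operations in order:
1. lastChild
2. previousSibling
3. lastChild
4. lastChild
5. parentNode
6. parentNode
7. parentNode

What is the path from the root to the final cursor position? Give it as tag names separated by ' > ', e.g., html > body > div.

Answer: span

Derivation:
After 1 (lastChild): label
After 2 (previousSibling): tr
After 3 (lastChild): ul
After 4 (lastChild): footer
After 5 (parentNode): ul
After 6 (parentNode): tr
After 7 (parentNode): span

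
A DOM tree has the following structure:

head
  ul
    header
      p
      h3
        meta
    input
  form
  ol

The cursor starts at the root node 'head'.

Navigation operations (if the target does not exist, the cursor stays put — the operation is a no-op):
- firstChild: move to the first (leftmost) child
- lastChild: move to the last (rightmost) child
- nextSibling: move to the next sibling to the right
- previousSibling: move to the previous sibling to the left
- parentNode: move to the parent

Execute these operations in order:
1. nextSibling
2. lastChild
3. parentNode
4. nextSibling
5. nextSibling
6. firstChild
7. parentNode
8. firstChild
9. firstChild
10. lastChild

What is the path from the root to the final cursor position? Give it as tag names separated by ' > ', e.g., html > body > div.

After 1 (nextSibling): head (no-op, stayed)
After 2 (lastChild): ol
After 3 (parentNode): head
After 4 (nextSibling): head (no-op, stayed)
After 5 (nextSibling): head (no-op, stayed)
After 6 (firstChild): ul
After 7 (parentNode): head
After 8 (firstChild): ul
After 9 (firstChild): header
After 10 (lastChild): h3

Answer: head > ul > header > h3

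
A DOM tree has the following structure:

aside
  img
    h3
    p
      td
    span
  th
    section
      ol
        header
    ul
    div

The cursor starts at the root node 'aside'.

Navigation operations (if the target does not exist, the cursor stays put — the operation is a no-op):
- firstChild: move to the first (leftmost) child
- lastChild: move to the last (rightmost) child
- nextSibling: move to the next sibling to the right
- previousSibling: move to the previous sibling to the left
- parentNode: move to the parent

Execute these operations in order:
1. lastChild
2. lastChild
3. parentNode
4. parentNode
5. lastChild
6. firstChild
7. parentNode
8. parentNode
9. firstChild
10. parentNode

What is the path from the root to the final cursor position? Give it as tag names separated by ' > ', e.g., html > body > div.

After 1 (lastChild): th
After 2 (lastChild): div
After 3 (parentNode): th
After 4 (parentNode): aside
After 5 (lastChild): th
After 6 (firstChild): section
After 7 (parentNode): th
After 8 (parentNode): aside
After 9 (firstChild): img
After 10 (parentNode): aside

Answer: aside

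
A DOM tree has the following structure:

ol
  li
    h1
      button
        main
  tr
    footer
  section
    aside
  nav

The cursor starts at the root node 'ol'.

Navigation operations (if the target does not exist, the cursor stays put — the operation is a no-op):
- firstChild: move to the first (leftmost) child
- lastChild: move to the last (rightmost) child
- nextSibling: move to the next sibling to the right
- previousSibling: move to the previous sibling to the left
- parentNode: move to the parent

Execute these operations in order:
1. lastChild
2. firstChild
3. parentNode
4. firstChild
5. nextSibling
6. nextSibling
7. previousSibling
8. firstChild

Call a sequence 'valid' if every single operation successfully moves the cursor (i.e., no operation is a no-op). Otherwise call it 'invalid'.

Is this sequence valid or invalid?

Answer: invalid

Derivation:
After 1 (lastChild): nav
After 2 (firstChild): nav (no-op, stayed)
After 3 (parentNode): ol
After 4 (firstChild): li
After 5 (nextSibling): tr
After 6 (nextSibling): section
After 7 (previousSibling): tr
After 8 (firstChild): footer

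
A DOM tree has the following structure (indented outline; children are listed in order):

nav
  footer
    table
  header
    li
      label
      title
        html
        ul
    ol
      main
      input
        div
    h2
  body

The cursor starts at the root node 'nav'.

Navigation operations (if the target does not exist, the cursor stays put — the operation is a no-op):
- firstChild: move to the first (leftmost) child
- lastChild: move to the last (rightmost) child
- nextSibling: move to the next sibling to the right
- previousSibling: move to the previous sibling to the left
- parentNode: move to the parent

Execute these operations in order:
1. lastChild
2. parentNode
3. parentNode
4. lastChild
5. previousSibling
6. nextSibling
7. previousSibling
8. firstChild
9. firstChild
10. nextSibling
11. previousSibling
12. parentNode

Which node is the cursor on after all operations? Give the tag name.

Answer: li

Derivation:
After 1 (lastChild): body
After 2 (parentNode): nav
After 3 (parentNode): nav (no-op, stayed)
After 4 (lastChild): body
After 5 (previousSibling): header
After 6 (nextSibling): body
After 7 (previousSibling): header
After 8 (firstChild): li
After 9 (firstChild): label
After 10 (nextSibling): title
After 11 (previousSibling): label
After 12 (parentNode): li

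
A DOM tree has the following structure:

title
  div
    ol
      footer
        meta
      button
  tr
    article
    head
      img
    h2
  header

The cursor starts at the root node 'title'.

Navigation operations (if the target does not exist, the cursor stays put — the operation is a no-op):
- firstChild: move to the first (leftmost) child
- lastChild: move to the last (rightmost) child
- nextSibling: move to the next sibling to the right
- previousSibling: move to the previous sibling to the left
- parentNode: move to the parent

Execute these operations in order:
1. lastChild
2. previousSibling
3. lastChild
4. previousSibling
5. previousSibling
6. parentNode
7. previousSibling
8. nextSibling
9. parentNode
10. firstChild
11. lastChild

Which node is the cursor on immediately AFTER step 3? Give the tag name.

Answer: h2

Derivation:
After 1 (lastChild): header
After 2 (previousSibling): tr
After 3 (lastChild): h2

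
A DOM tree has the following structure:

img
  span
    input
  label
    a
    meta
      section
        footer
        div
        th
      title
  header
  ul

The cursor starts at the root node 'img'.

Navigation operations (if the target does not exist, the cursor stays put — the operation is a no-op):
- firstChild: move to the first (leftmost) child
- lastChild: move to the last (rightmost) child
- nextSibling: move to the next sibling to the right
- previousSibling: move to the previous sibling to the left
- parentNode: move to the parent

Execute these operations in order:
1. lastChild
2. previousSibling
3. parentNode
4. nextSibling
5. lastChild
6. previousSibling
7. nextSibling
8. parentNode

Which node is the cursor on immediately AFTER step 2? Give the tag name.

Answer: header

Derivation:
After 1 (lastChild): ul
After 2 (previousSibling): header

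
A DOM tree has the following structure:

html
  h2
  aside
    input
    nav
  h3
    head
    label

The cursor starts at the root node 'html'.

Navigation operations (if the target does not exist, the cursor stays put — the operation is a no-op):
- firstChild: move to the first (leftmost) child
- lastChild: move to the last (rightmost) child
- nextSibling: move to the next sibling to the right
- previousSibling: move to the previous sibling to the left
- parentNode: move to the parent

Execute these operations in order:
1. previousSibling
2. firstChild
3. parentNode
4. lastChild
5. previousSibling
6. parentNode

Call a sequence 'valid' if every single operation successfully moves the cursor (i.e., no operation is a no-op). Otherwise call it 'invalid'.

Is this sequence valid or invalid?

After 1 (previousSibling): html (no-op, stayed)
After 2 (firstChild): h2
After 3 (parentNode): html
After 4 (lastChild): h3
After 5 (previousSibling): aside
After 6 (parentNode): html

Answer: invalid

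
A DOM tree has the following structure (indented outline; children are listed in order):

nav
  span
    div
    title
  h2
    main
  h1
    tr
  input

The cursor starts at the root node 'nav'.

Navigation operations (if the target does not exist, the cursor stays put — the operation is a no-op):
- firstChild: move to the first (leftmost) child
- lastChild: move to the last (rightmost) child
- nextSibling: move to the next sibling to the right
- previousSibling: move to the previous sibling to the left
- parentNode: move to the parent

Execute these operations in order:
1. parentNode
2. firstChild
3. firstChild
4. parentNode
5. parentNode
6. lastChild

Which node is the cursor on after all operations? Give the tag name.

After 1 (parentNode): nav (no-op, stayed)
After 2 (firstChild): span
After 3 (firstChild): div
After 4 (parentNode): span
After 5 (parentNode): nav
After 6 (lastChild): input

Answer: input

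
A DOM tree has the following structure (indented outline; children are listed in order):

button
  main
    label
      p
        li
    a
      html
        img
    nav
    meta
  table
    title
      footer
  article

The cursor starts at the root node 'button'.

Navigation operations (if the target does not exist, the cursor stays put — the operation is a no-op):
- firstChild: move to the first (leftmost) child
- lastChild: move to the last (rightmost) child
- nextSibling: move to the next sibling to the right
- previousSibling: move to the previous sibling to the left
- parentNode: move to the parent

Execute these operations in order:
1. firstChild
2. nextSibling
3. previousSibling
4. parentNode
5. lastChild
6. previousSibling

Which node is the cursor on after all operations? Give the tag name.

After 1 (firstChild): main
After 2 (nextSibling): table
After 3 (previousSibling): main
After 4 (parentNode): button
After 5 (lastChild): article
After 6 (previousSibling): table

Answer: table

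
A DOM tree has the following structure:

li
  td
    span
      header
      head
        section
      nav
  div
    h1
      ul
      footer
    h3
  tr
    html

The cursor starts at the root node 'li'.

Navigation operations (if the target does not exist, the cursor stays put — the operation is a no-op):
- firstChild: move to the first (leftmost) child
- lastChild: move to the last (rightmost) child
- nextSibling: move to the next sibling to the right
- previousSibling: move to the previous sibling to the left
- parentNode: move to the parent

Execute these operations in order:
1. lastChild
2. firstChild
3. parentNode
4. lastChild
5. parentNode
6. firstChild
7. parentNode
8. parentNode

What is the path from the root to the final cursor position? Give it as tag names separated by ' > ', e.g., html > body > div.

Answer: li

Derivation:
After 1 (lastChild): tr
After 2 (firstChild): html
After 3 (parentNode): tr
After 4 (lastChild): html
After 5 (parentNode): tr
After 6 (firstChild): html
After 7 (parentNode): tr
After 8 (parentNode): li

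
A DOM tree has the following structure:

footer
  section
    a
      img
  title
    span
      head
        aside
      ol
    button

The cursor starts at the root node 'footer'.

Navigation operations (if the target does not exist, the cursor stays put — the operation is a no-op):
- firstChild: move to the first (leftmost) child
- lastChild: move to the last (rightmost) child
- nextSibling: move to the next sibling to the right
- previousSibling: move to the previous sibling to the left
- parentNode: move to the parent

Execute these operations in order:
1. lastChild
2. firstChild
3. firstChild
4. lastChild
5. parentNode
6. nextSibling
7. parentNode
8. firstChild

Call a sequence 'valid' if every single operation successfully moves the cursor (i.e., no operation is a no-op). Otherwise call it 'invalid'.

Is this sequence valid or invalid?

After 1 (lastChild): title
After 2 (firstChild): span
After 3 (firstChild): head
After 4 (lastChild): aside
After 5 (parentNode): head
After 6 (nextSibling): ol
After 7 (parentNode): span
After 8 (firstChild): head

Answer: valid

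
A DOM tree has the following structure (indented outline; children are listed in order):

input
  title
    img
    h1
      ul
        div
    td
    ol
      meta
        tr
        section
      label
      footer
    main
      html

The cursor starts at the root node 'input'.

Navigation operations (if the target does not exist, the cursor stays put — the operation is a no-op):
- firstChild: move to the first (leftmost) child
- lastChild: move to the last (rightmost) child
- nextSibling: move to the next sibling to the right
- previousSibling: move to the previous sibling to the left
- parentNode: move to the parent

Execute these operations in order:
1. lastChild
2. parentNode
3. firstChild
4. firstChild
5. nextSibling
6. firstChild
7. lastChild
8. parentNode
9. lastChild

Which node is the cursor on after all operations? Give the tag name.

Answer: div

Derivation:
After 1 (lastChild): title
After 2 (parentNode): input
After 3 (firstChild): title
After 4 (firstChild): img
After 5 (nextSibling): h1
After 6 (firstChild): ul
After 7 (lastChild): div
After 8 (parentNode): ul
After 9 (lastChild): div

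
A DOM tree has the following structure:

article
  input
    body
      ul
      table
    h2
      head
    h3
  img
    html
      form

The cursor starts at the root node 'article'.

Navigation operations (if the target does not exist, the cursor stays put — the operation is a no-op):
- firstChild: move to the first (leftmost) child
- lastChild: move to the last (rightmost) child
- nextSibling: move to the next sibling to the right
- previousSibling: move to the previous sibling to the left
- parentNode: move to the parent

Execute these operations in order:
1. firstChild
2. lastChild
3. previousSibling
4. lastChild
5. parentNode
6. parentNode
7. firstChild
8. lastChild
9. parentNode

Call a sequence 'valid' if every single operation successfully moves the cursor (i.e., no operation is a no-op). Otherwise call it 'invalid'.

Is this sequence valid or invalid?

After 1 (firstChild): input
After 2 (lastChild): h3
After 3 (previousSibling): h2
After 4 (lastChild): head
After 5 (parentNode): h2
After 6 (parentNode): input
After 7 (firstChild): body
After 8 (lastChild): table
After 9 (parentNode): body

Answer: valid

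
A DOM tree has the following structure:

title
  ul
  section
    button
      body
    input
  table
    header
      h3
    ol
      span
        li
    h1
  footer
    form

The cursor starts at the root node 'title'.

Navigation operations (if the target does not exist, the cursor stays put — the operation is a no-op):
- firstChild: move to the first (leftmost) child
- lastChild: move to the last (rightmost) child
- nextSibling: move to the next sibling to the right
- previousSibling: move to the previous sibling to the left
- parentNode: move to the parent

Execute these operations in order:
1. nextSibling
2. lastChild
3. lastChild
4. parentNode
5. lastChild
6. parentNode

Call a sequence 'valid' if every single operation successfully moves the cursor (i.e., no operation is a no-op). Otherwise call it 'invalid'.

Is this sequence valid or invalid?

After 1 (nextSibling): title (no-op, stayed)
After 2 (lastChild): footer
After 3 (lastChild): form
After 4 (parentNode): footer
After 5 (lastChild): form
After 6 (parentNode): footer

Answer: invalid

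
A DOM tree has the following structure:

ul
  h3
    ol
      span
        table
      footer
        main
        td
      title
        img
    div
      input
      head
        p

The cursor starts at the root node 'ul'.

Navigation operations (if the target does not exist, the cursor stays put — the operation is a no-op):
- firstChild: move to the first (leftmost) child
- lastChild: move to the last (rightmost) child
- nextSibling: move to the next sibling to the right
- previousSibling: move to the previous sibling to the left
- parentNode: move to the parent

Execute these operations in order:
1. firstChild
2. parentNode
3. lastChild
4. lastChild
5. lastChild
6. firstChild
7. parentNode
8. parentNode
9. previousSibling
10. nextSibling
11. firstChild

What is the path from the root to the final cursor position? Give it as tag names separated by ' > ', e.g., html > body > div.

After 1 (firstChild): h3
After 2 (parentNode): ul
After 3 (lastChild): h3
After 4 (lastChild): div
After 5 (lastChild): head
After 6 (firstChild): p
After 7 (parentNode): head
After 8 (parentNode): div
After 9 (previousSibling): ol
After 10 (nextSibling): div
After 11 (firstChild): input

Answer: ul > h3 > div > input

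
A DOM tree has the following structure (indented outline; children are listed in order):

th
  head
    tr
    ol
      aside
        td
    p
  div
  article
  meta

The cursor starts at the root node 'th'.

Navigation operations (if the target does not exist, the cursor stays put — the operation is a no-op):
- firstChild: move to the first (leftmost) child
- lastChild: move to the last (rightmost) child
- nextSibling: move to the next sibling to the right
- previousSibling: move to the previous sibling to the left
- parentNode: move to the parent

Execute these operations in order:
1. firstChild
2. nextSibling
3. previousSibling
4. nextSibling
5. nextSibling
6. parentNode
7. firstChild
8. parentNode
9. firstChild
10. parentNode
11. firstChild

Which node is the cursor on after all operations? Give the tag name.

After 1 (firstChild): head
After 2 (nextSibling): div
After 3 (previousSibling): head
After 4 (nextSibling): div
After 5 (nextSibling): article
After 6 (parentNode): th
After 7 (firstChild): head
After 8 (parentNode): th
After 9 (firstChild): head
After 10 (parentNode): th
After 11 (firstChild): head

Answer: head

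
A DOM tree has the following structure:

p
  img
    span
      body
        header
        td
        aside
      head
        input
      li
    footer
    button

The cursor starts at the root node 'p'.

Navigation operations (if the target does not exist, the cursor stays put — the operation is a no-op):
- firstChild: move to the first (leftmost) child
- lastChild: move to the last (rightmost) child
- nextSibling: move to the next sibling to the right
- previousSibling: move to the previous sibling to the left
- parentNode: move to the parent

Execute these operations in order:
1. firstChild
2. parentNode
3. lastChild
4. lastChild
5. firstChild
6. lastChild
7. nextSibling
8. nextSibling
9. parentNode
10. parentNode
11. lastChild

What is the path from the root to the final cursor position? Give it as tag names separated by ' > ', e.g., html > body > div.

Answer: p > img

Derivation:
After 1 (firstChild): img
After 2 (parentNode): p
After 3 (lastChild): img
After 4 (lastChild): button
After 5 (firstChild): button (no-op, stayed)
After 6 (lastChild): button (no-op, stayed)
After 7 (nextSibling): button (no-op, stayed)
After 8 (nextSibling): button (no-op, stayed)
After 9 (parentNode): img
After 10 (parentNode): p
After 11 (lastChild): img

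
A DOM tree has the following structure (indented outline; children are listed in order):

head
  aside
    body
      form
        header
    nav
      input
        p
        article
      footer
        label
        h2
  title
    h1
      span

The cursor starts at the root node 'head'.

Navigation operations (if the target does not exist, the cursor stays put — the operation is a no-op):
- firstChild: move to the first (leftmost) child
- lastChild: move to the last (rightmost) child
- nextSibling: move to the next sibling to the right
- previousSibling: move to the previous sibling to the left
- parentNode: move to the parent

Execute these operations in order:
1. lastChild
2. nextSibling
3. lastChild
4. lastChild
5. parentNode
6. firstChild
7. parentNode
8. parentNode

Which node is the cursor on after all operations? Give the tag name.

After 1 (lastChild): title
After 2 (nextSibling): title (no-op, stayed)
After 3 (lastChild): h1
After 4 (lastChild): span
After 5 (parentNode): h1
After 6 (firstChild): span
After 7 (parentNode): h1
After 8 (parentNode): title

Answer: title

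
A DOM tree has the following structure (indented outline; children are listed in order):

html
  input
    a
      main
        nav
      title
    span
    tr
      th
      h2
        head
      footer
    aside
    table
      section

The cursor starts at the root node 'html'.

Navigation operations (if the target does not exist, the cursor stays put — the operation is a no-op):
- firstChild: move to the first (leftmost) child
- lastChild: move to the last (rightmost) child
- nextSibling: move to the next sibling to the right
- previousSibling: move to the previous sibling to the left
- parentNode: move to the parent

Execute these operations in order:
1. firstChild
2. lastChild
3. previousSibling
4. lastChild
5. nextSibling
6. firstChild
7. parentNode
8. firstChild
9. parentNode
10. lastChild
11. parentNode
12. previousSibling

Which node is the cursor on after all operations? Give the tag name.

Answer: aside

Derivation:
After 1 (firstChild): input
After 2 (lastChild): table
After 3 (previousSibling): aside
After 4 (lastChild): aside (no-op, stayed)
After 5 (nextSibling): table
After 6 (firstChild): section
After 7 (parentNode): table
After 8 (firstChild): section
After 9 (parentNode): table
After 10 (lastChild): section
After 11 (parentNode): table
After 12 (previousSibling): aside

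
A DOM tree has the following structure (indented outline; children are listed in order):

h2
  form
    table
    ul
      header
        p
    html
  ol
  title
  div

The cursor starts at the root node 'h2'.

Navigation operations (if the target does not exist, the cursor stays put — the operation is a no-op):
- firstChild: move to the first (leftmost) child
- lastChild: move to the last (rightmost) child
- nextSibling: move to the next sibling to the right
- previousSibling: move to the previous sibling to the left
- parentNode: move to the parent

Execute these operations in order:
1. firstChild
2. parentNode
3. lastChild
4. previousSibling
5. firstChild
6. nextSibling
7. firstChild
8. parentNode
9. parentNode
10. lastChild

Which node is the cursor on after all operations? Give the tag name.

Answer: div

Derivation:
After 1 (firstChild): form
After 2 (parentNode): h2
After 3 (lastChild): div
After 4 (previousSibling): title
After 5 (firstChild): title (no-op, stayed)
After 6 (nextSibling): div
After 7 (firstChild): div (no-op, stayed)
After 8 (parentNode): h2
After 9 (parentNode): h2 (no-op, stayed)
After 10 (lastChild): div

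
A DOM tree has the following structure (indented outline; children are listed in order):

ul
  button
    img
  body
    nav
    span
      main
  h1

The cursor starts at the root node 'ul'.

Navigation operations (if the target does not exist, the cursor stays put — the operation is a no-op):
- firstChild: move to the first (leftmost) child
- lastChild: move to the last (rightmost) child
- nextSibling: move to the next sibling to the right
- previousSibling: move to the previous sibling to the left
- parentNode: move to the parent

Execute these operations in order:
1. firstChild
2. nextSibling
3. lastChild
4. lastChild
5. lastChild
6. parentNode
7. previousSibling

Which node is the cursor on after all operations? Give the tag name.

After 1 (firstChild): button
After 2 (nextSibling): body
After 3 (lastChild): span
After 4 (lastChild): main
After 5 (lastChild): main (no-op, stayed)
After 6 (parentNode): span
After 7 (previousSibling): nav

Answer: nav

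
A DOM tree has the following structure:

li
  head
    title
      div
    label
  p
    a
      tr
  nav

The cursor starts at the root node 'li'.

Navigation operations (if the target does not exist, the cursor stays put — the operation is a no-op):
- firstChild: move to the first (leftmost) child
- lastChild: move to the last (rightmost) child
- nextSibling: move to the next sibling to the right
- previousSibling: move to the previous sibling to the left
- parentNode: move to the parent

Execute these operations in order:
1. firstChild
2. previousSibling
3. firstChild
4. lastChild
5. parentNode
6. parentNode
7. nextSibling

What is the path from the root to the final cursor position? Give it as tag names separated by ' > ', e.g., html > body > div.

After 1 (firstChild): head
After 2 (previousSibling): head (no-op, stayed)
After 3 (firstChild): title
After 4 (lastChild): div
After 5 (parentNode): title
After 6 (parentNode): head
After 7 (nextSibling): p

Answer: li > p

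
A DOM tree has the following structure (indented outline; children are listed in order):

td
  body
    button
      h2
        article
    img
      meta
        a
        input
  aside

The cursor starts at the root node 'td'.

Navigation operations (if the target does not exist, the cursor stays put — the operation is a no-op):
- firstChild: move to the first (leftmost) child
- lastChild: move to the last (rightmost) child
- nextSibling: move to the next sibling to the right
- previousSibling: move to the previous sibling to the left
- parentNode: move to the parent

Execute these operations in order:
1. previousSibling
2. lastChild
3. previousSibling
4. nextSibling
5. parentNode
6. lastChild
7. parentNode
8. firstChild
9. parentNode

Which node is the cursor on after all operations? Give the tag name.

Answer: td

Derivation:
After 1 (previousSibling): td (no-op, stayed)
After 2 (lastChild): aside
After 3 (previousSibling): body
After 4 (nextSibling): aside
After 5 (parentNode): td
After 6 (lastChild): aside
After 7 (parentNode): td
After 8 (firstChild): body
After 9 (parentNode): td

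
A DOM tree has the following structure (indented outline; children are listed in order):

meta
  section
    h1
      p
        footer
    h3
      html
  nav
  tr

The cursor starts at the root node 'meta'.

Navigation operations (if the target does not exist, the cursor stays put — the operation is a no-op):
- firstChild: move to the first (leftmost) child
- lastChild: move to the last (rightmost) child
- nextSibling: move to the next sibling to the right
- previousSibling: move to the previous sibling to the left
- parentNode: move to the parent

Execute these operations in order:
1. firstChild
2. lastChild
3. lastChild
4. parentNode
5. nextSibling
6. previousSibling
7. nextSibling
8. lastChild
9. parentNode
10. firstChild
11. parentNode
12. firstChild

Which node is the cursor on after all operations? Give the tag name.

Answer: html

Derivation:
After 1 (firstChild): section
After 2 (lastChild): h3
After 3 (lastChild): html
After 4 (parentNode): h3
After 5 (nextSibling): h3 (no-op, stayed)
After 6 (previousSibling): h1
After 7 (nextSibling): h3
After 8 (lastChild): html
After 9 (parentNode): h3
After 10 (firstChild): html
After 11 (parentNode): h3
After 12 (firstChild): html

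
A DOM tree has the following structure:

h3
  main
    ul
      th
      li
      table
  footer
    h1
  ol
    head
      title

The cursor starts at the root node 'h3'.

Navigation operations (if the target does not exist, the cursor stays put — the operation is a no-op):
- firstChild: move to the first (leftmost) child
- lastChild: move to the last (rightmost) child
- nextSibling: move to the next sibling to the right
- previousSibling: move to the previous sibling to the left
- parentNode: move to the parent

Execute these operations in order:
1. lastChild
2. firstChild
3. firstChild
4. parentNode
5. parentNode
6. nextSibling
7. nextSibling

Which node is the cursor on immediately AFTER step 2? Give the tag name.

Answer: head

Derivation:
After 1 (lastChild): ol
After 2 (firstChild): head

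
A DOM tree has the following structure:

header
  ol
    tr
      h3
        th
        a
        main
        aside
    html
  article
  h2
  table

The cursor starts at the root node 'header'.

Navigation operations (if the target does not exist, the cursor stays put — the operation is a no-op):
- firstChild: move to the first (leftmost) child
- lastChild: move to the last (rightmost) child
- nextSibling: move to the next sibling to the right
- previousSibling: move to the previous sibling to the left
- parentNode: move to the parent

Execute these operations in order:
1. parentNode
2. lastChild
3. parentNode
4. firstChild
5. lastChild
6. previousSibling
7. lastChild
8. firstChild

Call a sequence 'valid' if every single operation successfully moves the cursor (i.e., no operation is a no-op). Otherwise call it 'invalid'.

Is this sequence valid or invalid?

Answer: invalid

Derivation:
After 1 (parentNode): header (no-op, stayed)
After 2 (lastChild): table
After 3 (parentNode): header
After 4 (firstChild): ol
After 5 (lastChild): html
After 6 (previousSibling): tr
After 7 (lastChild): h3
After 8 (firstChild): th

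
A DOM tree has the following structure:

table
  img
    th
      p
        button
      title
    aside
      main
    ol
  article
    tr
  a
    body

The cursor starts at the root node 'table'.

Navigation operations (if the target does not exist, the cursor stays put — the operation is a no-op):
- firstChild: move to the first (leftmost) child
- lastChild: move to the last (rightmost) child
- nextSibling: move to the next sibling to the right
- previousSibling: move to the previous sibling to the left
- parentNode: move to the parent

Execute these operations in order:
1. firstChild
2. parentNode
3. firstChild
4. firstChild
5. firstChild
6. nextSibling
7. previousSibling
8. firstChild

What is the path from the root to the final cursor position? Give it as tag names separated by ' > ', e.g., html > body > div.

After 1 (firstChild): img
After 2 (parentNode): table
After 3 (firstChild): img
After 4 (firstChild): th
After 5 (firstChild): p
After 6 (nextSibling): title
After 7 (previousSibling): p
After 8 (firstChild): button

Answer: table > img > th > p > button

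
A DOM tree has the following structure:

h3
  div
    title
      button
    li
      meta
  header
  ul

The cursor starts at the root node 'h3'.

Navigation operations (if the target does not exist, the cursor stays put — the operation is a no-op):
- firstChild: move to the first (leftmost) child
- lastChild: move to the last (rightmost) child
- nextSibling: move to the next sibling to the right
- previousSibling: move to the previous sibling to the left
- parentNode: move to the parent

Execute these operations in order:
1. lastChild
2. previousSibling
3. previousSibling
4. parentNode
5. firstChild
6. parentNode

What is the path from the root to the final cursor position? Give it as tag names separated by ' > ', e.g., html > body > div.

After 1 (lastChild): ul
After 2 (previousSibling): header
After 3 (previousSibling): div
After 4 (parentNode): h3
After 5 (firstChild): div
After 6 (parentNode): h3

Answer: h3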